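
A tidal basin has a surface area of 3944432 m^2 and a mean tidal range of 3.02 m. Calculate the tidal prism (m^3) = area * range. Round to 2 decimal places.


Tidal prism = Area * Tidal range
P = 3944432 * 3.02
P = 11912184.64 m^3

11912184.64


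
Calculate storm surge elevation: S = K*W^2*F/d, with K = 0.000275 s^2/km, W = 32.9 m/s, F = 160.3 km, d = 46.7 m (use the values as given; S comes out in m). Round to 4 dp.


S = K * W^2 * F / d
W^2 = 32.9^2 = 1082.41
S = 0.000275 * 1082.41 * 160.3 / 46.7
Numerator = 0.000275 * 1082.41 * 160.3 = 47.715339
S = 47.715339 / 46.7 = 1.0217 m

1.0217


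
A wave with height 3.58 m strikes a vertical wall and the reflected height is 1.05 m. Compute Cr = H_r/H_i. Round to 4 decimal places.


Cr = H_r / H_i
Cr = 1.05 / 3.58
Cr = 0.2933

0.2933


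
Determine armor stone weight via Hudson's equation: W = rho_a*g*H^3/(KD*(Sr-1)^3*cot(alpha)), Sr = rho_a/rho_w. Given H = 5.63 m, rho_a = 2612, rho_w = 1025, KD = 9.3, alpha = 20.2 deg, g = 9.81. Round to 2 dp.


Sr = rho_a / rho_w = 2612 / 1025 = 2.548293
(Sr - 1) = 1.548293
(Sr - 1)^3 = 3.711583
cot(20.2) = 1 / tan(20.2) = 1 / 0.367928 = 2.717920
Numerator = 2612 * 9.81 * 5.63^3 = 4572643.7213
Denominator = 9.3 * 3.711583 * 2.717920 = 93.816422
W = 4572643.7213 / 93.816422
W = 48740.33 N

48740.33


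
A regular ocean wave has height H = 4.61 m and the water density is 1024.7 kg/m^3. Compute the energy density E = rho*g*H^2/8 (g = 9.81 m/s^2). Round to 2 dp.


E = (1/8) * rho * g * H^2
E = (1/8) * 1024.7 * 9.81 * 4.61^2
E = 0.125 * 1024.7 * 9.81 * 21.2521
E = 26704.08 J/m^2

26704.08


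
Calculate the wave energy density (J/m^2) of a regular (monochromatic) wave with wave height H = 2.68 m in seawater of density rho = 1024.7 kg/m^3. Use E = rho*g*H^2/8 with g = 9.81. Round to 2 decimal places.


E = (1/8) * rho * g * H^2
E = (1/8) * 1024.7 * 9.81 * 2.68^2
E = 0.125 * 1024.7 * 9.81 * 7.1824
E = 9024.96 J/m^2

9024.96


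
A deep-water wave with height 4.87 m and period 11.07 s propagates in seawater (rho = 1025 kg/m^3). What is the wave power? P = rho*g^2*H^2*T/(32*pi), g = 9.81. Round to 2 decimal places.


P = rho * g^2 * H^2 * T / (32 * pi)
P = 1025 * 9.81^2 * 4.87^2 * 11.07 / (32 * pi)
P = 1025 * 96.2361 * 23.7169 * 11.07 / 100.53096
P = 257612.88 W/m

257612.88


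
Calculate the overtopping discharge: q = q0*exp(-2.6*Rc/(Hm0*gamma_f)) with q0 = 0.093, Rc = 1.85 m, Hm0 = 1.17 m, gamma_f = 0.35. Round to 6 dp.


q = q0 * exp(-2.6 * Rc / (Hm0 * gamma_f))
Exponent = -2.6 * 1.85 / (1.17 * 0.35)
= -2.6 * 1.85 / 0.4095
= -11.746032
exp(-11.746032) = 0.000008
q = 0.093 * 0.000008
q = 0.000001 m^3/s/m

0.000001


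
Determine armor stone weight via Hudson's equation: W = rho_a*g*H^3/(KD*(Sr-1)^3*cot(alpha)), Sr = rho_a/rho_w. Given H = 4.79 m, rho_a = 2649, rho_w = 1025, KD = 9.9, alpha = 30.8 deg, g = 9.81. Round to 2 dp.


Sr = rho_a / rho_w = 2649 / 1025 = 2.584390
(Sr - 1) = 1.584390
(Sr - 1)^3 = 3.977283
cot(30.8) = 1 / tan(30.8) = 1 / 0.596120 = 1.677516
Numerator = 2649 * 9.81 * 4.79^3 = 2855995.4152
Denominator = 9.9 * 3.977283 * 1.677516 = 66.052345
W = 2855995.4152 / 66.052345
W = 43238.37 N

43238.37


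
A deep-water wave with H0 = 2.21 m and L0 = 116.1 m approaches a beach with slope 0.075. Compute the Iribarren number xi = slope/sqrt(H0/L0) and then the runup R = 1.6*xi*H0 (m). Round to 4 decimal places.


xi = slope / sqrt(H0/L0)
H0/L0 = 2.21/116.1 = 0.019035
sqrt(0.019035) = 0.137969
xi = 0.075 / 0.137969 = 0.543602
R = 1.6 * xi * H0 = 1.6 * 0.543602 * 2.21
R = 1.9222 m

1.9222


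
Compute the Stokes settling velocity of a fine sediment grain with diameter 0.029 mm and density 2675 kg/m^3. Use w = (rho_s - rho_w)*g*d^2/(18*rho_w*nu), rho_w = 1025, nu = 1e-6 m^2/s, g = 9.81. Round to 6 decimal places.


w = (rho_s - rho_w) * g * d^2 / (18 * rho_w * nu)
d = 0.029 mm = 0.000029 m
rho_s - rho_w = 2675 - 1025 = 1650
Numerator = 1650 * 9.81 * (0.000029)^2 = 0.000013612847
Denominator = 18 * 1025 * 1e-6 = 0.018450
w = 0.000738 m/s

0.000738


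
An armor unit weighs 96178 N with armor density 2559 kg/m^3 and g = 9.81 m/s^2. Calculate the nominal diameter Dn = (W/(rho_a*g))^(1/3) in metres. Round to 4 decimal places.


V = W / (rho_a * g)
V = 96178 / (2559 * 9.81)
V = 96178 / 25103.79
V = 3.831214 m^3
Dn = V^(1/3) = 3.831214^(1/3)
Dn = 1.5648 m

1.5648


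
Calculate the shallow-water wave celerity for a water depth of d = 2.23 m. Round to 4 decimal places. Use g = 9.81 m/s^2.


Using the shallow-water approximation:
C = sqrt(g * d) = sqrt(9.81 * 2.23)
C = sqrt(21.8763)
C = 4.6772 m/s

4.6772


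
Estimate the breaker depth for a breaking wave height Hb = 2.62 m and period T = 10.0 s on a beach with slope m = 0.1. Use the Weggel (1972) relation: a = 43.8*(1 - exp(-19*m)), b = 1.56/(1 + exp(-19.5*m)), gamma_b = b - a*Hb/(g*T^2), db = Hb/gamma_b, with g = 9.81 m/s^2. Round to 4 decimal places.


a = 43.8 * (1 - exp(-19 * m))
exp(-19 * 0.1) = exp(-1.9000) = 0.149569
a = 43.8 * (1 - 0.149569) = 37.248894
b = 1.56 / (1 + exp(-19.5 * m))
exp(-19.5 * 0.1) = exp(-1.9500) = 0.142274
b = 1.56 / (1 + 0.142274) = 1.365697
Hb / (g * T^2) = 2.62 / (9.81 * 10.0^2) = 2.62 / 981.0000 = 0.00267074
gamma_b = b - a * Hb/(g*T^2) = 1.365697 - 37.248894 * 0.00267074 = 1.266214
db = Hb / gamma_b = 2.62 / 1.266214
db = 2.0692 m

2.0692


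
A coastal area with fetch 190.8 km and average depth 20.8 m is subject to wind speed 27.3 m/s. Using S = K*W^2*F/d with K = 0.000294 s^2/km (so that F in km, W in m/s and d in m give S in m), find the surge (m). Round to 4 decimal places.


S = K * W^2 * F / d
W^2 = 27.3^2 = 745.29
S = 0.000294 * 745.29 * 190.8 / 20.8
Numerator = 0.000294 * 745.29 * 190.8 = 41.807192
S = 41.807192 / 20.8 = 2.0100 m

2.0100


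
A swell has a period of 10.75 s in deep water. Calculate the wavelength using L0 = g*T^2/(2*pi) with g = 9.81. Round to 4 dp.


L0 = g * T^2 / (2 * pi)
L0 = 9.81 * 10.75^2 / (2 * pi)
L0 = 9.81 * 115.5625 / 6.28319
L0 = 1133.6681 / 6.28319
L0 = 180.4289 m

180.4289


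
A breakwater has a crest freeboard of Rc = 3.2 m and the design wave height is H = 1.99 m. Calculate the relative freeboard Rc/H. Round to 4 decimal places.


Relative freeboard = Rc / H
= 3.2 / 1.99
= 1.6080

1.6080


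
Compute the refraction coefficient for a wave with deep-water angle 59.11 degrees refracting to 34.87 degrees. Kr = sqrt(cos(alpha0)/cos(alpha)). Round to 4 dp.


Kr = sqrt(cos(alpha0) / cos(alpha))
cos(59.11) = 0.513391
cos(34.87) = 0.820451
Kr = sqrt(0.513391 / 0.820451)
Kr = sqrt(0.625743)
Kr = 0.7910

0.7910


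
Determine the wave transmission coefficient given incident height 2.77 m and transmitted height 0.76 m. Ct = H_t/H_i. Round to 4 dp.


Ct = H_t / H_i
Ct = 0.76 / 2.77
Ct = 0.2744

0.2744


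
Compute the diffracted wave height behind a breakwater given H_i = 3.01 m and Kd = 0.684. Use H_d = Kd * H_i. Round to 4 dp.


H_d = Kd * H_i
H_d = 0.684 * 3.01
H_d = 2.0588 m

2.0588


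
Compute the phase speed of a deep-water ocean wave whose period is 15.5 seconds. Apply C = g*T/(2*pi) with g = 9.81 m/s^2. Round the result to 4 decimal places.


We use the deep-water celerity formula:
C = g * T / (2 * pi)
C = 9.81 * 15.5 / (2 * 3.14159...)
C = 152.055000 / 6.283185
C = 24.2003 m/s

24.2003


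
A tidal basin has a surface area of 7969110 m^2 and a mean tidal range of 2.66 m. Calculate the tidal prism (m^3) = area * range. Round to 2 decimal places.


Tidal prism = Area * Tidal range
P = 7969110 * 2.66
P = 21197832.60 m^3

21197832.60


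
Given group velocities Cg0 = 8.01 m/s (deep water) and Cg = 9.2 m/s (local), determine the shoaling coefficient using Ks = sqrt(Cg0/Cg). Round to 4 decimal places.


Ks = sqrt(Cg0 / Cg)
Ks = sqrt(8.01 / 9.2)
Ks = sqrt(0.8707)
Ks = 0.9331

0.9331


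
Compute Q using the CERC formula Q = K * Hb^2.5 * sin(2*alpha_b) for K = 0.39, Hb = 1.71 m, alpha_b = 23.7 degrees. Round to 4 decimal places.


Q = K * Hb^2.5 * sin(2 * alpha_b)
Hb^2.5 = 1.71^2.5 = 3.823757
sin(2 * 23.7) = sin(47.4) = 0.736097
Q = 0.39 * 3.823757 * 0.736097
Q = 1.0977 m^3/s

1.0977


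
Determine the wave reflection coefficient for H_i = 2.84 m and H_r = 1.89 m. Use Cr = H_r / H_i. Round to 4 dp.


Cr = H_r / H_i
Cr = 1.89 / 2.84
Cr = 0.6655

0.6655


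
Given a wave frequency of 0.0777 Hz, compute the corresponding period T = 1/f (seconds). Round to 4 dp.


T = 1 / f
T = 1 / 0.0777
T = 12.8700 s

12.8700


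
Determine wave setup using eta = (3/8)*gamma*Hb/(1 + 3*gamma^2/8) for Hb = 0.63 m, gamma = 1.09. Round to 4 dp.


eta = (3/8) * gamma * Hb / (1 + 3*gamma^2/8)
Numerator = (3/8) * 1.09 * 0.63 = 0.257513
Denominator = 1 + 3*1.09^2/8 = 1 + 0.445538 = 1.445538
eta = 0.257513 / 1.445538
eta = 0.1781 m

0.1781


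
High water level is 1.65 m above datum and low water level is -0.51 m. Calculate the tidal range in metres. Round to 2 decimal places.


Tidal range = High water - Low water
Tidal range = 1.65 - (-0.51)
Tidal range = 2.16 m

2.16


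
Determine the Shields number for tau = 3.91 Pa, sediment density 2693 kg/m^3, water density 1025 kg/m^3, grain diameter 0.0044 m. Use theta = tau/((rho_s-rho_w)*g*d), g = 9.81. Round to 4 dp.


theta = tau / ((rho_s - rho_w) * g * d)
rho_s - rho_w = 2693 - 1025 = 1668
Denominator = 1668 * 9.81 * 0.0044 = 71.997552
theta = 3.91 / 71.997552
theta = 0.0543

0.0543


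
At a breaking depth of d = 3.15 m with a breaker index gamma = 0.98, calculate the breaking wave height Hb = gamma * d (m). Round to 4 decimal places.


Hb = gamma * d
Hb = 0.98 * 3.15
Hb = 3.0870 m

3.0870


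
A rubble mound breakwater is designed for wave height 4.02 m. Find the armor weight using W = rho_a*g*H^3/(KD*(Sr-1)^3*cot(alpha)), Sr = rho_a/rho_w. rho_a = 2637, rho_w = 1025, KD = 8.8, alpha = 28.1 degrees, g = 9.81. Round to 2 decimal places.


Sr = rho_a / rho_w = 2637 / 1025 = 2.572683
(Sr - 1) = 1.572683
(Sr - 1)^3 = 3.889766
cot(28.1) = 1 / tan(28.1) = 1 / 0.533950 = 1.872834
Numerator = 2637 * 9.81 * 4.02^3 = 1680572.6692
Denominator = 8.8 * 3.889766 * 1.872834 = 64.106988
W = 1680572.6692 / 64.106988
W = 26215.12 N

26215.12


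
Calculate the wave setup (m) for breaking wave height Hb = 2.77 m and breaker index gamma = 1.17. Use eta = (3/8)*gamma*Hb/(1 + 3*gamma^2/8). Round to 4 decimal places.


eta = (3/8) * gamma * Hb / (1 + 3*gamma^2/8)
Numerator = (3/8) * 1.17 * 2.77 = 1.215337
Denominator = 1 + 3*1.17^2/8 = 1 + 0.513338 = 1.513338
eta = 1.215337 / 1.513338
eta = 0.8031 m

0.8031


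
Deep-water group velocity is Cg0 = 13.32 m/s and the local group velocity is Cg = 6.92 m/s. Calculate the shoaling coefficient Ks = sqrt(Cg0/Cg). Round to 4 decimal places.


Ks = sqrt(Cg0 / Cg)
Ks = sqrt(13.32 / 6.92)
Ks = sqrt(1.9249)
Ks = 1.3874

1.3874


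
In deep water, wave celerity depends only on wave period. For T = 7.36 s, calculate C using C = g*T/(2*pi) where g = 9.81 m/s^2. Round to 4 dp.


We use the deep-water celerity formula:
C = g * T / (2 * pi)
C = 9.81 * 7.36 / (2 * 3.14159...)
C = 72.201600 / 6.283185
C = 11.4912 m/s

11.4912


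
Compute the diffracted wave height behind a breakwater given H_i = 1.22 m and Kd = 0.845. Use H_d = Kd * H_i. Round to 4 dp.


H_d = Kd * H_i
H_d = 0.845 * 1.22
H_d = 1.0309 m

1.0309


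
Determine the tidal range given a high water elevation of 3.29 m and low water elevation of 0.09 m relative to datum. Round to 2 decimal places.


Tidal range = High water - Low water
Tidal range = 3.29 - (0.09)
Tidal range = 3.20 m

3.20


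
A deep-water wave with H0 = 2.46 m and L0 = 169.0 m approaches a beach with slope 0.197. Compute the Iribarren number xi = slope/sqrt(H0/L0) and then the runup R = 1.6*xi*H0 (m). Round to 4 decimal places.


xi = slope / sqrt(H0/L0)
H0/L0 = 2.46/169.0 = 0.014556
sqrt(0.014556) = 0.120649
xi = 0.197 / 0.120649 = 1.632834
R = 1.6 * xi * H0 = 1.6 * 1.632834 * 2.46
R = 6.4268 m

6.4268


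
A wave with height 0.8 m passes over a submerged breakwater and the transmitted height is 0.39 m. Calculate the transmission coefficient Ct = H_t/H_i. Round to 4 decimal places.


Ct = H_t / H_i
Ct = 0.39 / 0.8
Ct = 0.4875

0.4875


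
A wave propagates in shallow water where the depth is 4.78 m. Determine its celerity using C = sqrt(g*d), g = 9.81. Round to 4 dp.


Using the shallow-water approximation:
C = sqrt(g * d) = sqrt(9.81 * 4.78)
C = sqrt(46.8918)
C = 6.8478 m/s

6.8478


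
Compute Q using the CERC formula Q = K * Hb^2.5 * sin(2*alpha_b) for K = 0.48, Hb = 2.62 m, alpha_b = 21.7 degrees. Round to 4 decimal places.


Q = K * Hb^2.5 * sin(2 * alpha_b)
Hb^2.5 = 2.62^2.5 = 11.111002
sin(2 * 21.7) = sin(43.4) = 0.687088
Q = 0.48 * 11.111002 * 0.687088
Q = 3.6644 m^3/s

3.6644


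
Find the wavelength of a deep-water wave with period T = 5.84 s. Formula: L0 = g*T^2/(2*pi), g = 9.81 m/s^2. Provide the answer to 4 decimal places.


L0 = g * T^2 / (2 * pi)
L0 = 9.81 * 5.84^2 / (2 * pi)
L0 = 9.81 * 34.1056 / 6.28319
L0 = 334.5759 / 6.28319
L0 = 53.2494 m

53.2494


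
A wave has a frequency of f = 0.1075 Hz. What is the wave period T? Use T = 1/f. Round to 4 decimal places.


T = 1 / f
T = 1 / 0.1075
T = 9.3023 s

9.3023


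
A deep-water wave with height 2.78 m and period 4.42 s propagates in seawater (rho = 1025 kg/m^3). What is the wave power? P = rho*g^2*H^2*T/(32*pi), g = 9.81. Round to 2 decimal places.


P = rho * g^2 * H^2 * T / (32 * pi)
P = 1025 * 9.81^2 * 2.78^2 * 4.42 / (32 * pi)
P = 1025 * 96.2361 * 7.7284 * 4.42 / 100.53096
P = 33517.68 W/m

33517.68


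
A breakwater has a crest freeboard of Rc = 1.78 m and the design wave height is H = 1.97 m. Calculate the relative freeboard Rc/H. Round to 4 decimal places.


Relative freeboard = Rc / H
= 1.78 / 1.97
= 0.9036

0.9036


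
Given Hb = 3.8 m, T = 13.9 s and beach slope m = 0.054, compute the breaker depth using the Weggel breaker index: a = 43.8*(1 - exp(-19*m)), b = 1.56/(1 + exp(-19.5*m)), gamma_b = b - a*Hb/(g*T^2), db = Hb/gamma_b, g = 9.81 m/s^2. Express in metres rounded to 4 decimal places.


a = 43.8 * (1 - exp(-19 * m))
exp(-19 * 0.054) = exp(-1.0260) = 0.358438
a = 43.8 * (1 - 0.358438) = 28.100422
b = 1.56 / (1 + exp(-19.5 * m))
exp(-19.5 * 0.054) = exp(-1.0530) = 0.348890
b = 1.56 / (1 + 0.348890) = 1.156507
Hb / (g * T^2) = 3.8 / (9.81 * 13.9^2) = 3.8 / 1895.3901 = 0.00200486
gamma_b = b - a * Hb/(g*T^2) = 1.156507 - 28.100422 * 0.00200486 = 1.100169
db = Hb / gamma_b = 3.8 / 1.100169
db = 3.4540 m

3.4540


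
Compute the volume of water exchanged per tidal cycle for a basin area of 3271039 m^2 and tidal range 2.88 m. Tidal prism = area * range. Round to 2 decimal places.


Tidal prism = Area * Tidal range
P = 3271039 * 2.88
P = 9420592.32 m^3

9420592.32


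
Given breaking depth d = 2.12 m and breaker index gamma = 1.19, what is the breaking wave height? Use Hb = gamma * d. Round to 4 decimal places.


Hb = gamma * d
Hb = 1.19 * 2.12
Hb = 2.5228 m

2.5228


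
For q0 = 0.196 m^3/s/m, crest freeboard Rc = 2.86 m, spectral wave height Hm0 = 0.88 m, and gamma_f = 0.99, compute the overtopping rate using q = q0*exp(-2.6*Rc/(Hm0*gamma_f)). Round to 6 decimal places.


q = q0 * exp(-2.6 * Rc / (Hm0 * gamma_f))
Exponent = -2.6 * 2.86 / (0.88 * 0.99)
= -2.6 * 2.86 / 0.8712
= -8.535354
exp(-8.535354) = 0.000196
q = 0.196 * 0.000196
q = 0.000038 m^3/s/m

0.000038


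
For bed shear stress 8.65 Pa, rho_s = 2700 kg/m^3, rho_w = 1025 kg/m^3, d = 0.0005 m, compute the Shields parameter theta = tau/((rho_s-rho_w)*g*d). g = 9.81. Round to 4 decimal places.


theta = tau / ((rho_s - rho_w) * g * d)
rho_s - rho_w = 2700 - 1025 = 1675
Denominator = 1675 * 9.81 * 0.0005 = 8.215875
theta = 8.65 / 8.215875
theta = 1.0528

1.0528


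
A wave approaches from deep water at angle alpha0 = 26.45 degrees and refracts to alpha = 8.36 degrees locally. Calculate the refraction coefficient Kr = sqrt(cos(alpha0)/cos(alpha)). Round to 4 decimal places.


Kr = sqrt(cos(alpha0) / cos(alpha))
cos(26.45) = 0.895323
cos(8.36) = 0.989374
Kr = sqrt(0.895323 / 0.989374)
Kr = sqrt(0.904939)
Kr = 0.9513

0.9513


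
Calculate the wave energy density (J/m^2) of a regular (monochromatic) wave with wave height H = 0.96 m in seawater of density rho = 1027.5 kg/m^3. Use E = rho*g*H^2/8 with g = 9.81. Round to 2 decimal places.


E = (1/8) * rho * g * H^2
E = (1/8) * 1027.5 * 9.81 * 0.96^2
E = 0.125 * 1027.5 * 9.81 * 0.9216
E = 1161.19 J/m^2

1161.19


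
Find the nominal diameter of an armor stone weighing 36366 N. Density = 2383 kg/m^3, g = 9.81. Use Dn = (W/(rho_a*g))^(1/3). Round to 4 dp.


V = W / (rho_a * g)
V = 36366 / (2383 * 9.81)
V = 36366 / 23377.23
V = 1.555616 m^3
Dn = V^(1/3) = 1.555616^(1/3)
Dn = 1.1587 m

1.1587


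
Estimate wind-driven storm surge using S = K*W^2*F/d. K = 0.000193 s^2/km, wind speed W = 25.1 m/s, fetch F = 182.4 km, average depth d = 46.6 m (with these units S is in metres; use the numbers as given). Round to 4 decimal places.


S = K * W^2 * F / d
W^2 = 25.1^2 = 630.01
S = 0.000193 * 630.01 * 182.4 / 46.6
Numerator = 0.000193 * 630.01 * 182.4 = 22.178368
S = 22.178368 / 46.6 = 0.4759 m

0.4759


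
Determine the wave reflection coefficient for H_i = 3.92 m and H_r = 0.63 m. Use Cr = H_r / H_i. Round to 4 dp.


Cr = H_r / H_i
Cr = 0.63 / 3.92
Cr = 0.1607

0.1607


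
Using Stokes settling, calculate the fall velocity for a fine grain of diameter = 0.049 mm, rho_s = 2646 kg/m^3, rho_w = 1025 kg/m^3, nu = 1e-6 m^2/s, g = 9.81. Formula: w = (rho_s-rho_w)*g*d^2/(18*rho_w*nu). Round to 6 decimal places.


w = (rho_s - rho_w) * g * d^2 / (18 * rho_w * nu)
d = 0.049 mm = 0.000049 m
rho_s - rho_w = 2646 - 1025 = 1621
Numerator = 1621 * 9.81 * (0.000049)^2 = 0.000038180726
Denominator = 18 * 1025 * 1e-6 = 0.018450
w = 0.002069 m/s

0.002069


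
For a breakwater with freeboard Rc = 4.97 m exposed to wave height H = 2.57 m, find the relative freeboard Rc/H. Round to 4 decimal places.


Relative freeboard = Rc / H
= 4.97 / 2.57
= 1.9339

1.9339


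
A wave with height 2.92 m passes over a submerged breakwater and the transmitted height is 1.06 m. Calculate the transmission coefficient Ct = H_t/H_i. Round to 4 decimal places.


Ct = H_t / H_i
Ct = 1.06 / 2.92
Ct = 0.3630

0.3630


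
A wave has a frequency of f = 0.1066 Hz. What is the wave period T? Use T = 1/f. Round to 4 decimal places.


T = 1 / f
T = 1 / 0.1066
T = 9.3809 s

9.3809


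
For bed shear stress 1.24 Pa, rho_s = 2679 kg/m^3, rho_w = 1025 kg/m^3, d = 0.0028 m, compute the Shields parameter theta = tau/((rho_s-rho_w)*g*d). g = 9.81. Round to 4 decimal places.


theta = tau / ((rho_s - rho_w) * g * d)
rho_s - rho_w = 2679 - 1025 = 1654
Denominator = 1654 * 9.81 * 0.0028 = 45.432072
theta = 1.24 / 45.432072
theta = 0.0273

0.0273


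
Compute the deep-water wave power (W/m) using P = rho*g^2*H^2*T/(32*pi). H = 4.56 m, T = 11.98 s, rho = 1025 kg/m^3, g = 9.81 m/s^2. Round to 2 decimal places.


P = rho * g^2 * H^2 * T / (32 * pi)
P = 1025 * 9.81^2 * 4.56^2 * 11.98 / (32 * pi)
P = 1025 * 96.2361 * 20.7936 * 11.98 / 100.53096
P = 244426.64 W/m

244426.64


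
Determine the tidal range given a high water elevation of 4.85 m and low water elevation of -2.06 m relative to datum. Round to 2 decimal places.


Tidal range = High water - Low water
Tidal range = 4.85 - (-2.06)
Tidal range = 6.91 m

6.91


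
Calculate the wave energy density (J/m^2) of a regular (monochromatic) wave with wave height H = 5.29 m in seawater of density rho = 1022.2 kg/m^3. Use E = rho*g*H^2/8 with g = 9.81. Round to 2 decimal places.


E = (1/8) * rho * g * H^2
E = (1/8) * 1022.2 * 9.81 * 5.29^2
E = 0.125 * 1022.2 * 9.81 * 27.9841
E = 35077.31 J/m^2

35077.31


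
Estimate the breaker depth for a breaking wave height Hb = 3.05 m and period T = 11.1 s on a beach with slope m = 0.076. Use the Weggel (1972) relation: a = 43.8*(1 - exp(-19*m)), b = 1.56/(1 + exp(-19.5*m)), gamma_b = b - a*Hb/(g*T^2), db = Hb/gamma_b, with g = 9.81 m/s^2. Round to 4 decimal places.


a = 43.8 * (1 - exp(-19 * m))
exp(-19 * 0.076) = exp(-1.4440) = 0.235982
a = 43.8 * (1 - 0.235982) = 33.463991
b = 1.56 / (1 + exp(-19.5 * m))
exp(-19.5 * 0.076) = exp(-1.4820) = 0.227183
b = 1.56 / (1 + 0.227183) = 1.271204
Hb / (g * T^2) = 3.05 / (9.81 * 11.1^2) = 3.05 / 1208.6901 = 0.00252339
gamma_b = b - a * Hb/(g*T^2) = 1.271204 - 33.463991 * 0.00252339 = 1.186761
db = Hb / gamma_b = 3.05 / 1.186761
db = 2.5700 m

2.5700


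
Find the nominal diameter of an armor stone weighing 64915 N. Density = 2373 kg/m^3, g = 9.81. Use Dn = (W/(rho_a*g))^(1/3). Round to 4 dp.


V = W / (rho_a * g)
V = 64915 / (2373 * 9.81)
V = 64915 / 23279.13
V = 2.788549 m^3
Dn = V^(1/3) = 2.788549^(1/3)
Dn = 1.4075 m

1.4075


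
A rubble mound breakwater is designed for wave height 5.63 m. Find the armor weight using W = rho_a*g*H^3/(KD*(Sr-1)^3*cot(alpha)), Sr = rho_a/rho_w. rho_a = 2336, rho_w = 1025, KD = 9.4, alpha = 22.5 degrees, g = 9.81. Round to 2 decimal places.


Sr = rho_a / rho_w = 2336 / 1025 = 2.279024
(Sr - 1) = 1.279024
(Sr - 1)^3 = 2.092360
cot(22.5) = 1 / tan(22.5) = 1 / 0.414214 = 2.414214
Numerator = 2336 * 9.81 * 5.63^3 = 4089470.0356
Denominator = 9.4 * 2.092360 * 2.414214 = 47.483204
W = 4089470.0356 / 47.483204
W = 86124.56 N

86124.56


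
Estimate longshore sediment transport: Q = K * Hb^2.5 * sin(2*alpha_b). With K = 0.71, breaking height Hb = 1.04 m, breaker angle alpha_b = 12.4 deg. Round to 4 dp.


Q = K * Hb^2.5 * sin(2 * alpha_b)
Hb^2.5 = 1.04^2.5 = 1.103020
sin(2 * 12.4) = sin(24.8) = 0.419452
Q = 0.71 * 1.103020 * 0.419452
Q = 0.3285 m^3/s

0.3285


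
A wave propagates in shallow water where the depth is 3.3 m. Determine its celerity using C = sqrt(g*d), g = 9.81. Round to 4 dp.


Using the shallow-water approximation:
C = sqrt(g * d) = sqrt(9.81 * 3.3)
C = sqrt(32.3730)
C = 5.6897 m/s

5.6897


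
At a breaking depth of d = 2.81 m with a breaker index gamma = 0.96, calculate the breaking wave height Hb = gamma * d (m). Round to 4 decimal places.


Hb = gamma * d
Hb = 0.96 * 2.81
Hb = 2.6976 m

2.6976


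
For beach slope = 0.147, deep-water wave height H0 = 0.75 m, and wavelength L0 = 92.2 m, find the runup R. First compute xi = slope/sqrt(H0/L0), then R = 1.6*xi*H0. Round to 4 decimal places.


xi = slope / sqrt(H0/L0)
H0/L0 = 0.75/92.2 = 0.008134
sqrt(0.008134) = 0.090191
xi = 0.147 / 0.090191 = 1.629867
R = 1.6 * xi * H0 = 1.6 * 1.629867 * 0.75
R = 1.9558 m

1.9558


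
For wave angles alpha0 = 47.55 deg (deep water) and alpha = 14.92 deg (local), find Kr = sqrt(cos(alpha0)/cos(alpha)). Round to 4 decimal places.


Kr = sqrt(cos(alpha0) / cos(alpha))
cos(47.55) = 0.674947
cos(14.92) = 0.966286
Kr = sqrt(0.674947 / 0.966286)
Kr = sqrt(0.698495)
Kr = 0.8358

0.8358


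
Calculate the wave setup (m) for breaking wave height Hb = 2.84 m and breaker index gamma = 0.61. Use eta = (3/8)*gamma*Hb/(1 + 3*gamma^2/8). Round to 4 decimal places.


eta = (3/8) * gamma * Hb / (1 + 3*gamma^2/8)
Numerator = (3/8) * 0.61 * 2.84 = 0.649650
Denominator = 1 + 3*0.61^2/8 = 1 + 0.139538 = 1.139538
eta = 0.649650 / 1.139538
eta = 0.5701 m

0.5701


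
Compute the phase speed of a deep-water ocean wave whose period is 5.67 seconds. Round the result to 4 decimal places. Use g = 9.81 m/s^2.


We use the deep-water celerity formula:
C = g * T / (2 * pi)
C = 9.81 * 5.67 / (2 * 3.14159...)
C = 55.622700 / 6.283185
C = 8.8526 m/s

8.8526


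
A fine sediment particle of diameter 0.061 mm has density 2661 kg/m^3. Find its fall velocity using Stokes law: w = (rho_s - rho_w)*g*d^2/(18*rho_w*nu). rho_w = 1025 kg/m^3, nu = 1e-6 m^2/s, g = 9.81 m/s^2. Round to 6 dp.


w = (rho_s - rho_w) * g * d^2 / (18 * rho_w * nu)
d = 0.061 mm = 0.000061 m
rho_s - rho_w = 2661 - 1025 = 1636
Numerator = 1636 * 9.81 * (0.000061)^2 = 0.000059718924
Denominator = 18 * 1025 * 1e-6 = 0.018450
w = 0.003237 m/s

0.003237


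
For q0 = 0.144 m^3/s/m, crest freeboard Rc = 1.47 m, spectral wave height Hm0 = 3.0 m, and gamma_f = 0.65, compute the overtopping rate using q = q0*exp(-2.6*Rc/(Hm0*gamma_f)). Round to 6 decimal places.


q = q0 * exp(-2.6 * Rc / (Hm0 * gamma_f))
Exponent = -2.6 * 1.47 / (3.0 * 0.65)
= -2.6 * 1.47 / 1.9500
= -1.960000
exp(-1.960000) = 0.140858
q = 0.144 * 0.140858
q = 0.020284 m^3/s/m

0.020284


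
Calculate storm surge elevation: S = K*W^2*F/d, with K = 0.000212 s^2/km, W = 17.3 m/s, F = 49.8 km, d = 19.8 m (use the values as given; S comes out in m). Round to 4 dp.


S = K * W^2 * F / d
W^2 = 17.3^2 = 299.29
S = 0.000212 * 299.29 * 49.8 / 19.8
Numerator = 0.000212 * 299.29 * 49.8 = 3.159784
S = 3.159784 / 19.8 = 0.1596 m

0.1596


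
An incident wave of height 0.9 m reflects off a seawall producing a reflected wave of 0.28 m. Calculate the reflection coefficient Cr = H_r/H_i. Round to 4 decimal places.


Cr = H_r / H_i
Cr = 0.28 / 0.9
Cr = 0.3111

0.3111


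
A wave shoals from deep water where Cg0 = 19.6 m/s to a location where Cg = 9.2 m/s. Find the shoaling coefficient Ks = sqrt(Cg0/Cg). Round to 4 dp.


Ks = sqrt(Cg0 / Cg)
Ks = sqrt(19.6 / 9.2)
Ks = sqrt(2.1304)
Ks = 1.4596

1.4596


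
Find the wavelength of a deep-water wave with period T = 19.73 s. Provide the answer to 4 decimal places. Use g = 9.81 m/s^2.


L0 = g * T^2 / (2 * pi)
L0 = 9.81 * 19.73^2 / (2 * pi)
L0 = 9.81 * 389.2729 / 6.28319
L0 = 3818.7671 / 6.28319
L0 = 607.7757 m

607.7757


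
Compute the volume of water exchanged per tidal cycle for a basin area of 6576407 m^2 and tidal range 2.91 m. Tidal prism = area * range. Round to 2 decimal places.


Tidal prism = Area * Tidal range
P = 6576407 * 2.91
P = 19137344.37 m^3

19137344.37


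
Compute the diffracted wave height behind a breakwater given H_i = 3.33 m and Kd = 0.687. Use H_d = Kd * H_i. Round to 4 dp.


H_d = Kd * H_i
H_d = 0.687 * 3.33
H_d = 2.2877 m

2.2877


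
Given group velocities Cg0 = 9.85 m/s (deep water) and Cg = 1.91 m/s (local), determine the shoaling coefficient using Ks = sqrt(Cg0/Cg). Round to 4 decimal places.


Ks = sqrt(Cg0 / Cg)
Ks = sqrt(9.85 / 1.91)
Ks = sqrt(5.1571)
Ks = 2.2709

2.2709


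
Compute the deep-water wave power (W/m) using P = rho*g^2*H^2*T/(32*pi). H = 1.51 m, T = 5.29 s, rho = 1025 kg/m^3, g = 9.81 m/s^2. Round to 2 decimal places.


P = rho * g^2 * H^2 * T / (32 * pi)
P = 1025 * 9.81^2 * 1.51^2 * 5.29 / (32 * pi)
P = 1025 * 96.2361 * 2.2801 * 5.29 / 100.53096
P = 11835.09 W/m

11835.09


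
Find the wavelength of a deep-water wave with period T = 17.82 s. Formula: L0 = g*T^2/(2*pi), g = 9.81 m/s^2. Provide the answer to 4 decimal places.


L0 = g * T^2 / (2 * pi)
L0 = 9.81 * 17.82^2 / (2 * pi)
L0 = 9.81 * 317.5524 / 6.28319
L0 = 3115.1890 / 6.28319
L0 = 495.7977 m

495.7977


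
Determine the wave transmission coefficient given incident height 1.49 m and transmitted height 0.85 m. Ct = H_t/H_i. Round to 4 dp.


Ct = H_t / H_i
Ct = 0.85 / 1.49
Ct = 0.5705

0.5705


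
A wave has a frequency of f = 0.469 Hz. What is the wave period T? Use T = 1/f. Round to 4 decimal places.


T = 1 / f
T = 1 / 0.469
T = 2.1322 s

2.1322


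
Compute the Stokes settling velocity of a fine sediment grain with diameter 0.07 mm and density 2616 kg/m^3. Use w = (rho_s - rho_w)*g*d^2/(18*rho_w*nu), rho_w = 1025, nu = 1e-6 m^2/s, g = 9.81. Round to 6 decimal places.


w = (rho_s - rho_w) * g * d^2 / (18 * rho_w * nu)
d = 0.07 mm = 0.000070 m
rho_s - rho_w = 2616 - 1025 = 1591
Numerator = 1591 * 9.81 * (0.000070)^2 = 0.000076477779
Denominator = 18 * 1025 * 1e-6 = 0.018450
w = 0.004145 m/s

0.004145


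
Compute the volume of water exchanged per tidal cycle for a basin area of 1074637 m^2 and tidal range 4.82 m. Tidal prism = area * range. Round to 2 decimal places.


Tidal prism = Area * Tidal range
P = 1074637 * 4.82
P = 5179750.34 m^3

5179750.34


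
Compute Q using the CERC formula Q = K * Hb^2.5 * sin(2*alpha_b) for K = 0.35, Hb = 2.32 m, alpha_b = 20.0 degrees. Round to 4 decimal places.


Q = K * Hb^2.5 * sin(2 * alpha_b)
Hb^2.5 = 2.32^2.5 = 8.198227
sin(2 * 20.0) = sin(40.0) = 0.642788
Q = 0.35 * 8.198227 * 0.642788
Q = 1.8444 m^3/s

1.8444


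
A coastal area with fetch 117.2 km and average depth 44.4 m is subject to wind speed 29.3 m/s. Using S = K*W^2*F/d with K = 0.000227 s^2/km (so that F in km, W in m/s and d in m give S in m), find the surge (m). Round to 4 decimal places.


S = K * W^2 * F / d
W^2 = 29.3^2 = 858.49
S = 0.000227 * 858.49 * 117.2 / 44.4
Numerator = 0.000227 * 858.49 * 117.2 = 22.839611
S = 22.839611 / 44.4 = 0.5144 m

0.5144


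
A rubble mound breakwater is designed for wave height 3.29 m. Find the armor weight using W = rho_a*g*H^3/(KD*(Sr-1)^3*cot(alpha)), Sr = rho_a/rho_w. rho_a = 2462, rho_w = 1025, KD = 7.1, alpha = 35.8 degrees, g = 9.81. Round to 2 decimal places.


Sr = rho_a / rho_w = 2462 / 1025 = 2.401951
(Sr - 1) = 1.401951
(Sr - 1)^3 = 2.755489
cot(35.8) = 1 / tan(35.8) = 1 / 0.721223 = 1.386534
Numerator = 2462 * 9.81 * 3.29^3 = 860091.6864
Denominator = 7.1 * 2.755489 * 1.386534 = 27.126118
W = 860091.6864 / 27.126118
W = 31707.14 N

31707.14


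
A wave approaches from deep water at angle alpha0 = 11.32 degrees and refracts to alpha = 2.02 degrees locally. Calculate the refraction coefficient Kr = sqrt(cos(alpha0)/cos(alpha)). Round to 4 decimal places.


Kr = sqrt(cos(alpha0) / cos(alpha))
cos(11.32) = 0.980546
cos(2.02) = 0.999379
Kr = sqrt(0.980546 / 0.999379)
Kr = sqrt(0.981156)
Kr = 0.9905

0.9905


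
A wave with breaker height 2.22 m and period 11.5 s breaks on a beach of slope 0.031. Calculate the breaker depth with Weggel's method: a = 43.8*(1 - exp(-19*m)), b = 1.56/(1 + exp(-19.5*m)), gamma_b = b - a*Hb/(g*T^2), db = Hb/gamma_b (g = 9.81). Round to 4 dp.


a = 43.8 * (1 - exp(-19 * m))
exp(-19 * 0.031) = exp(-0.5890) = 0.554882
a = 43.8 * (1 - 0.554882) = 19.496173
b = 1.56 / (1 + exp(-19.5 * m))
exp(-19.5 * 0.031) = exp(-0.6045) = 0.546348
b = 1.56 / (1 + 0.546348) = 1.008829
Hb / (g * T^2) = 2.22 / (9.81 * 11.5^2) = 2.22 / 1297.3725 = 0.00171115
gamma_b = b - a * Hb/(g*T^2) = 1.008829 - 19.496173 * 0.00171115 = 0.975468
db = Hb / gamma_b = 2.22 / 0.975468
db = 2.2758 m

2.2758


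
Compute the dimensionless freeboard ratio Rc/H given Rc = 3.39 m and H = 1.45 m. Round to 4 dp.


Relative freeboard = Rc / H
= 3.39 / 1.45
= 2.3379

2.3379


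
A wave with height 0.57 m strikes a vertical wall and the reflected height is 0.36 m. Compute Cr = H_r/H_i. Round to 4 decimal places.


Cr = H_r / H_i
Cr = 0.36 / 0.57
Cr = 0.6316

0.6316


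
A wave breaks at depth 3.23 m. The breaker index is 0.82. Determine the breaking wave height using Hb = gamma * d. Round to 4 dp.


Hb = gamma * d
Hb = 0.82 * 3.23
Hb = 2.6486 m

2.6486


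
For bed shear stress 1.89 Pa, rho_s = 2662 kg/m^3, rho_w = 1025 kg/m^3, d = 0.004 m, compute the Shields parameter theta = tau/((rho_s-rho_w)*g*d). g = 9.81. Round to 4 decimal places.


theta = tau / ((rho_s - rho_w) * g * d)
rho_s - rho_w = 2662 - 1025 = 1637
Denominator = 1637 * 9.81 * 0.004 = 64.235880
theta = 1.89 / 64.235880
theta = 0.0294

0.0294


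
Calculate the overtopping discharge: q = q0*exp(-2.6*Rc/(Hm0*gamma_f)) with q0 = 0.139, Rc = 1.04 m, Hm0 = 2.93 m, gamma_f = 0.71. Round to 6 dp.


q = q0 * exp(-2.6 * Rc / (Hm0 * gamma_f))
Exponent = -2.6 * 1.04 / (2.93 * 0.71)
= -2.6 * 1.04 / 2.0803
= -1.299813
exp(-1.299813) = 0.272583
q = 0.139 * 0.272583
q = 0.037889 m^3/s/m

0.037889


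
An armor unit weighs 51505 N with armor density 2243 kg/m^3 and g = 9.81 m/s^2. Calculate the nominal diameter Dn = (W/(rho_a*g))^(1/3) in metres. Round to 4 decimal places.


V = W / (rho_a * g)
V = 51505 / (2243 * 9.81)
V = 51505 / 22003.83
V = 2.340729 m^3
Dn = V^(1/3) = 2.340729^(1/3)
Dn = 1.3278 m

1.3278


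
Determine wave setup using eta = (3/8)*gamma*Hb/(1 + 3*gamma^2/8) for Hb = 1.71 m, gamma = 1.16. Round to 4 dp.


eta = (3/8) * gamma * Hb / (1 + 3*gamma^2/8)
Numerator = (3/8) * 1.16 * 1.71 = 0.743850
Denominator = 1 + 3*1.16^2/8 = 1 + 0.504600 = 1.504600
eta = 0.743850 / 1.504600
eta = 0.4944 m

0.4944


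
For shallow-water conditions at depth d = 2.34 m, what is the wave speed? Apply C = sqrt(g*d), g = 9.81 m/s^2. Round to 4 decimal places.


Using the shallow-water approximation:
C = sqrt(g * d) = sqrt(9.81 * 2.34)
C = sqrt(22.9554)
C = 4.7912 m/s

4.7912


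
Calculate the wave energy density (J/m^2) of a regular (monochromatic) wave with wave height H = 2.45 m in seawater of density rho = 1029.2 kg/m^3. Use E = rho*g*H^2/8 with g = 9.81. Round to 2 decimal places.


E = (1/8) * rho * g * H^2
E = (1/8) * 1029.2 * 9.81 * 2.45^2
E = 0.125 * 1029.2 * 9.81 * 6.0025
E = 7575.49 J/m^2

7575.49


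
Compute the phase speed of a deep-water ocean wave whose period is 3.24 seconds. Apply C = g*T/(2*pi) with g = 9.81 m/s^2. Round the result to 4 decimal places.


We use the deep-water celerity formula:
C = g * T / (2 * pi)
C = 9.81 * 3.24 / (2 * 3.14159...)
C = 31.784400 / 6.283185
C = 5.0586 m/s

5.0586


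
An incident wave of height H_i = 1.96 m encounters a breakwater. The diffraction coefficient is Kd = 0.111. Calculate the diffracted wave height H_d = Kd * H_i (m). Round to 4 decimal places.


H_d = Kd * H_i
H_d = 0.111 * 1.96
H_d = 0.2176 m

0.2176


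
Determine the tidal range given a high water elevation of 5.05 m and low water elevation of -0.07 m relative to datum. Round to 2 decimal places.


Tidal range = High water - Low water
Tidal range = 5.05 - (-0.07)
Tidal range = 5.12 m

5.12


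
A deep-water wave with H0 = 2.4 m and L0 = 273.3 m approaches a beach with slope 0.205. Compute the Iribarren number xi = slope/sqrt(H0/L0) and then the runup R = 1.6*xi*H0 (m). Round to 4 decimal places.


xi = slope / sqrt(H0/L0)
H0/L0 = 2.4/273.3 = 0.008782
sqrt(0.008782) = 0.093710
xi = 0.205 / 0.093710 = 2.187601
R = 1.6 * xi * H0 = 1.6 * 2.187601 * 2.4
R = 8.4004 m

8.4004


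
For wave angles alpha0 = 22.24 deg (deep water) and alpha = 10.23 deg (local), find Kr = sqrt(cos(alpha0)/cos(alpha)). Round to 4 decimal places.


Kr = sqrt(cos(alpha0) / cos(alpha))
cos(22.24) = 0.925607
cos(10.23) = 0.984103
Kr = sqrt(0.925607 / 0.984103)
Kr = sqrt(0.940559)
Kr = 0.9698

0.9698


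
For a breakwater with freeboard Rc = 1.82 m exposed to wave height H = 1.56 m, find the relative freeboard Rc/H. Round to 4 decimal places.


Relative freeboard = Rc / H
= 1.82 / 1.56
= 1.1667

1.1667


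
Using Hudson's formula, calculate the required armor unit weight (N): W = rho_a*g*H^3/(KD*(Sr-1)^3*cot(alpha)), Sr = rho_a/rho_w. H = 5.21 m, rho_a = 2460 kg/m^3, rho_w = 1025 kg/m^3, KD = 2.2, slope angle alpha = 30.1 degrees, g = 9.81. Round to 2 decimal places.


Sr = rho_a / rho_w = 2460 / 1025 = 2.400000
(Sr - 1) = 1.400000
(Sr - 1)^3 = 2.744000
cot(30.1) = 1 / tan(30.1) = 1 / 0.579680 = 1.725091
Numerator = 2460 * 9.81 * 5.21^3 = 3412850.6569
Denominator = 2.2 * 2.744000 * 1.725091 = 10.414026
W = 3412850.6569 / 10.414026
W = 327716.73 N

327716.73


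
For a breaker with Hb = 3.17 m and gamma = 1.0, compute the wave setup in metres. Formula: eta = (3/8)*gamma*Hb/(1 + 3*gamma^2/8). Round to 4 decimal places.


eta = (3/8) * gamma * Hb / (1 + 3*gamma^2/8)
Numerator = (3/8) * 1.0 * 3.17 = 1.188750
Denominator = 1 + 3*1.0^2/8 = 1 + 0.375000 = 1.375000
eta = 1.188750 / 1.375000
eta = 0.8645 m

0.8645


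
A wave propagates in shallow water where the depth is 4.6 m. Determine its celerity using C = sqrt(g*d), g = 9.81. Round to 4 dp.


Using the shallow-water approximation:
C = sqrt(g * d) = sqrt(9.81 * 4.6)
C = sqrt(45.1260)
C = 6.7176 m/s

6.7176


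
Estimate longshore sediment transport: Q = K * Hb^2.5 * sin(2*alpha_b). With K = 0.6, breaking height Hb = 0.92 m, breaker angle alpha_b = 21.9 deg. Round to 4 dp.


Q = K * Hb^2.5 * sin(2 * alpha_b)
Hb^2.5 = 0.92^2.5 = 0.811838
sin(2 * 21.9) = sin(43.8) = 0.692143
Q = 0.6 * 0.811838 * 0.692143
Q = 0.3371 m^3/s

0.3371


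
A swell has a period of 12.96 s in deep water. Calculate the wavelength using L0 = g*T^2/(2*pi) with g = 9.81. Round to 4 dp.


L0 = g * T^2 / (2 * pi)
L0 = 9.81 * 12.96^2 / (2 * pi)
L0 = 9.81 * 167.9616 / 6.28319
L0 = 1647.7033 / 6.28319
L0 = 262.2401 m

262.2401


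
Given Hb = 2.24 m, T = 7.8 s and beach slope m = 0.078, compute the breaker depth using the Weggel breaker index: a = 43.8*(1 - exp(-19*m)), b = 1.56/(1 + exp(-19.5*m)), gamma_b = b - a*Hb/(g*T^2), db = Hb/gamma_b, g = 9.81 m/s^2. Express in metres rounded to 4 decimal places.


a = 43.8 * (1 - exp(-19 * m))
exp(-19 * 0.078) = exp(-1.4820) = 0.227183
a = 43.8 * (1 - 0.227183) = 33.849390
b = 1.56 / (1 + exp(-19.5 * m))
exp(-19.5 * 0.078) = exp(-1.5210) = 0.218493
b = 1.56 / (1 + 0.218493) = 1.280270
Hb / (g * T^2) = 2.24 / (9.81 * 7.8^2) = 2.24 / 596.8404 = 0.00375310
gamma_b = b - a * Hb/(g*T^2) = 1.280270 - 33.849390 * 0.00375310 = 1.153230
db = Hb / gamma_b = 2.24 / 1.153230
db = 1.9424 m

1.9424


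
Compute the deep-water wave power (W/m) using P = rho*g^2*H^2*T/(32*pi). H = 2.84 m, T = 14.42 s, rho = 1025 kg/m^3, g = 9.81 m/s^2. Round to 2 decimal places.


P = rho * g^2 * H^2 * T / (32 * pi)
P = 1025 * 9.81^2 * 2.84^2 * 14.42 / (32 * pi)
P = 1025 * 96.2361 * 8.0656 * 14.42 / 100.53096
P = 114120.58 W/m

114120.58


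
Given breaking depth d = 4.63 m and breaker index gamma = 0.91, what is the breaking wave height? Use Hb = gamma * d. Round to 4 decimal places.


Hb = gamma * d
Hb = 0.91 * 4.63
Hb = 4.2133 m

4.2133


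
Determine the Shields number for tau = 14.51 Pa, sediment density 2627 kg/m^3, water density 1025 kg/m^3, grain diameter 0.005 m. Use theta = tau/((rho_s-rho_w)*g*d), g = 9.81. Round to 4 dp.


theta = tau / ((rho_s - rho_w) * g * d)
rho_s - rho_w = 2627 - 1025 = 1602
Denominator = 1602 * 9.81 * 0.005 = 78.578100
theta = 14.51 / 78.578100
theta = 0.1847

0.1847


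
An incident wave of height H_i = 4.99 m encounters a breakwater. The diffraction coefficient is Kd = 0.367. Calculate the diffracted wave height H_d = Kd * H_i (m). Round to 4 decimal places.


H_d = Kd * H_i
H_d = 0.367 * 4.99
H_d = 1.8313 m

1.8313


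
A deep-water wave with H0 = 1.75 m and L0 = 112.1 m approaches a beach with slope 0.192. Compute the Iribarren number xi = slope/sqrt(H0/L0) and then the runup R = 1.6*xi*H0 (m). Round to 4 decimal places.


xi = slope / sqrt(H0/L0)
H0/L0 = 1.75/112.1 = 0.015611
sqrt(0.015611) = 0.124944
xi = 0.192 / 0.124944 = 1.536686
R = 1.6 * xi * H0 = 1.6 * 1.536686 * 1.75
R = 4.3027 m

4.3027


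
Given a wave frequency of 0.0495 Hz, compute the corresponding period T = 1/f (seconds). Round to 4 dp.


T = 1 / f
T = 1 / 0.0495
T = 20.2020 s

20.2020


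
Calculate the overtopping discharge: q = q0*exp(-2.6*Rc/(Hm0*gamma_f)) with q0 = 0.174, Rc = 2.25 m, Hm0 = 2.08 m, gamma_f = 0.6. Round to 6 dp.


q = q0 * exp(-2.6 * Rc / (Hm0 * gamma_f))
Exponent = -2.6 * 2.25 / (2.08 * 0.6)
= -2.6 * 2.25 / 1.2480
= -4.687500
exp(-4.687500) = 0.009210
q = 0.174 * 0.009210
q = 0.001602 m^3/s/m

0.001602


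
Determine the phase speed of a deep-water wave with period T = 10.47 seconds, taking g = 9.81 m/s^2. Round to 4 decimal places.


We use the deep-water celerity formula:
C = g * T / (2 * pi)
C = 9.81 * 10.47 / (2 * 3.14159...)
C = 102.710700 / 6.283185
C = 16.3469 m/s

16.3469


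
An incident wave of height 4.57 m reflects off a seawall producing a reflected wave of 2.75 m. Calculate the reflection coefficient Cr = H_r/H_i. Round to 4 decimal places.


Cr = H_r / H_i
Cr = 2.75 / 4.57
Cr = 0.6018

0.6018


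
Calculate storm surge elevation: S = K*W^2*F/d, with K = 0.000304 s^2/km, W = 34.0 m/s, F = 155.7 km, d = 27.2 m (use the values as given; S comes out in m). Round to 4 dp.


S = K * W^2 * F / d
W^2 = 34.0^2 = 1156.00
S = 0.000304 * 1156.00 * 155.7 / 27.2
Numerator = 0.000304 * 1156.00 * 155.7 = 54.716717
S = 54.716717 / 27.2 = 2.0116 m

2.0116
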